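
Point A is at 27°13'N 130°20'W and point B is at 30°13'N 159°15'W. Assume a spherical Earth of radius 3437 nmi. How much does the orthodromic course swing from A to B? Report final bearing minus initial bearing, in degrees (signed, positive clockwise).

-14.1°

At departure: θ₁ = atan2(sin Δλ cos φ₂, cos φ₁ sin φ₂ − sin φ₁ cos φ₂ cos Δλ) = 283.67°
At arrival: θ₂ = atan2(sin Δλ cos φ₁, −cos φ₂ sin φ₁ + sin φ₂ cos φ₁ cos Δλ) = 269.54°
Δθ = θ₂ − θ₁ = -14.1°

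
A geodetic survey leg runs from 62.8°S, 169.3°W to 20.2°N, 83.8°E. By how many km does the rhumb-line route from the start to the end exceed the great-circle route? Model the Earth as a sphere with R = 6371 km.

521 km

Great circle: cos σ = sin φ₁ sin φ₂ + cos φ₁ cos φ₂ cos Δλ,  σ = 2.0173 rad → d_gc = 12852.3 km
Rhumb line: Δψ = +1.7792, q = Δφ/Δψ = 0.8142, d_rh = R√(Δφ²+q²Δλ²) = 13373.2 km
Excess = 13373.2 − 12852.3 = 520.9 ≈ 521 km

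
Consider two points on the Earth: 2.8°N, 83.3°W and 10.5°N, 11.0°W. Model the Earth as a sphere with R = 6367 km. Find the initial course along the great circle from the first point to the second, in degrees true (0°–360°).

N = sin Δλ·cos φ₂ = +0.9367;  D = cos φ₁ sin φ₂ − sin φ₁ cos φ₂ cos Δλ = +0.1674
initial course = atan2(N, D) = 79.87°

79.9°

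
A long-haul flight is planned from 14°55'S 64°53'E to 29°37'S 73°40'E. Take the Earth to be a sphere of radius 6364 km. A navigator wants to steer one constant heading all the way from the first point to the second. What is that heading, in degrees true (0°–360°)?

151.1°

Δψ = ln[tan(π/4+φ₂/2)/tan(π/4+φ₁/2)] = -0.2783
Δλ = +0.1533 rad (taken the short way round)
course = atan2(Δλ, Δψ) = 151.15°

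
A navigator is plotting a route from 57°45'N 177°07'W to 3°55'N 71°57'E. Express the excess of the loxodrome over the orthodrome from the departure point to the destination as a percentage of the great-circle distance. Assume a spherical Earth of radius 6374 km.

6.5%

Great circle: σ = 1.7036 rad → d_gc = Rσ = 10858.9 km
Rhumb: Δφ = -0.9396, Δλ = -1.9362, Δψ = -1.1725, q = Δφ/Δψ = 0.8013 → d_rh = R√(Δφ²+q²Δλ²) = 11561.0 km
Excess = (11561.0 − 10858.9) / 10858.9 = 702.1 / 10858.9 = 6.47% ≈ 6.5%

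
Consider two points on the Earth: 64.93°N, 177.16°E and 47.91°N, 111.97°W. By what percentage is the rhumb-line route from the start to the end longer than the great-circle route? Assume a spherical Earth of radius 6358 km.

4.8%

Great circle: σ = 0.6994 rad → d_gc = Rσ = 4446.5 km
Rhumb: Δφ = -0.2971, Δλ = +1.2369, Δψ = -0.5484, q = Δφ/Δψ = 0.5416 → d_rh = R√(Δφ²+q²Δλ²) = 4659.5 km
Excess = (4659.5 − 4446.5) / 4446.5 = 213.0 / 4446.5 = 4.79% ≈ 4.8%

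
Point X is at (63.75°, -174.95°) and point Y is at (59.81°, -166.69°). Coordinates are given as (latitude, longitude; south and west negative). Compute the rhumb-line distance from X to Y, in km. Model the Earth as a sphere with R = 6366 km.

616 km

Δψ = ln[tan(π/4+φ₂/2)/tan(π/4+φ₁/2)] = -0.1457;  Δφ = -0.0688 rad,  Δλ = +0.1442 rad
q = Δφ/Δψ = 0.4721
d = R·√(Δφ² + q²Δλ²) = 6366·0.09675 = 616 km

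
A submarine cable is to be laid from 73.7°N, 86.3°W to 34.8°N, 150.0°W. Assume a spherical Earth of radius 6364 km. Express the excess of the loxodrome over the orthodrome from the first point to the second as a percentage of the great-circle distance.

Great circle: σ = 0.8634 rad → d_gc = Rσ = 5494.4 km
Rhumb: Δφ = -0.6789, Δλ = -1.1118, Δψ = -1.2949, q = Δφ/Δψ = 0.5243 → d_rh = R√(Δφ²+q²Δλ²) = 5694.9 km
Excess = (5694.9 − 5494.4) / 5494.4 = 200.5 / 5494.4 = 3.649% ≈ 3.6%

3.6%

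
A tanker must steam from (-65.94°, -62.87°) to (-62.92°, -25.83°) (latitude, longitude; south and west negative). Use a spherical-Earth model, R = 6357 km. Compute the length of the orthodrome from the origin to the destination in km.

Haversine: a = sin²(Δφ/2)+cos φ₁ cos φ₂ sin²(Δλ/2) = 0.01942;  σ = 2·atan2(√a,√(1−a))
σ = 16.021° → d = Rσ = 6357·0.27962 = 1778 km

1778 km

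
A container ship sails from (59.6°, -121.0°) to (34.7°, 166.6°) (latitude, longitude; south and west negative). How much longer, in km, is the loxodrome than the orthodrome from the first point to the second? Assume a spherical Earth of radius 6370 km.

Great circle: cos σ = sin φ₁ sin φ₂ + cos φ₁ cos φ₂ cos Δλ,  σ = 0.9061 rad → d_gc = 5772.0 km
Rhumb line: Δψ = -0.6566, q = Δφ/Δψ = 0.6619, d_rh = R√(Δφ²+q²Δλ²) = 6003.7 km
Excess = 6003.7 − 5772.0 = 231.7 ≈ 232 km

232 km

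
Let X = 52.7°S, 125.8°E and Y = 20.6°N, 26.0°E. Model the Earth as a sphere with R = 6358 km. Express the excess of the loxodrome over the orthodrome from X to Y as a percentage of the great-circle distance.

2.0%

Great circle: σ = 1.9567 rad → d_gc = Rσ = 12440.9 km
Rhumb: Δφ = +1.2793, Δλ = -1.7418, Δψ = +1.4537, q = Δφ/Δψ = 0.8800 → d_rh = R√(Δφ²+q²Δλ²) = 12694.4 km
Excess = (12694.4 − 12440.9) / 12440.9 = 253.5 / 12440.9 = 2.04% ≈ 2.0%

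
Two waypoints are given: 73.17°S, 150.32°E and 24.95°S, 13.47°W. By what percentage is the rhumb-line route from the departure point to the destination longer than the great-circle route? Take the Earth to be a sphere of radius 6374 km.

30.4%

Great circle: σ = 1.4185 rad → d_gc = Rσ = 9041.7 km
Rhumb: Δφ = +0.8416, Δλ = -2.8587, Δψ = +1.4611, q = Δφ/Δψ = 0.5760 → d_rh = R√(Δφ²+q²Δλ²) = 11787.1 km
Excess = (11787.1 − 9041.7) / 9041.7 = 2745.4 / 9041.7 = 30.36% ≈ 30.4%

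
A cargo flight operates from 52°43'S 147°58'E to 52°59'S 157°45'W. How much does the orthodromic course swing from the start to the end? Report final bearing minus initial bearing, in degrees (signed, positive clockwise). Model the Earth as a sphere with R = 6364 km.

At departure: θ₁ = atan2(sin Δλ cos φ₂, cos φ₁ sin φ₂ − sin φ₁ cos φ₂ cos Δλ) = 112.66°
At arrival: θ₂ = atan2(sin Δλ cos φ₁, −cos φ₂ sin φ₁ + sin φ₂ cos φ₁ cos Δλ) = 68.21°
Δθ = θ₂ − θ₁ = -44.5°

-44.5°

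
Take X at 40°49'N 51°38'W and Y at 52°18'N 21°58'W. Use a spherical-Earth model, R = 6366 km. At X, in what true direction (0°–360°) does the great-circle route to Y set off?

N = sin Δλ·cos φ₂ = +0.3027;  D = cos φ₁ sin φ₂ − sin φ₁ cos φ₂ cos Δλ = +0.2515
initial course = atan2(N, D) = 50.28°

50.3°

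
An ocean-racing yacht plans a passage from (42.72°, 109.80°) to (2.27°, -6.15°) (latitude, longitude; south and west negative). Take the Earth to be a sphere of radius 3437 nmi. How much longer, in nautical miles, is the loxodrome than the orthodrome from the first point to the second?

272 nmi

Great circle: cos σ = sin φ₁ sin φ₂ + cos φ₁ cos φ₂ cos Δλ,  σ = 1.8696 rad → d_gc = 6425.8 nmi
Rhumb line: Δψ = -0.7865, q = Δφ/Δψ = 0.8976, d_rh = R√(Δφ²+q²Δλ²) = 6698.1 nmi
Excess = 6698.1 − 6425.8 = 272.3 ≈ 272 nmi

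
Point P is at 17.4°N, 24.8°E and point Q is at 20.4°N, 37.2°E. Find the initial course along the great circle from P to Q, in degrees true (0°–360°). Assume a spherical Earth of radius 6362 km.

73.7°

θ = atan2( sin Δλ·cos φ₂ ,  cos φ₁ sin φ₂ − sin φ₁ cos φ₂ cos Δλ )
  = atan2(+0.2013, +0.0589) = 73.69°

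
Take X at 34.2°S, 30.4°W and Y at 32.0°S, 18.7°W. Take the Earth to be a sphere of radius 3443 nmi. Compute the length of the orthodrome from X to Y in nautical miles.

Haversine: a = sin²(Δφ/2)+cos φ₁ cos φ₂ sin²(Δλ/2) = 0.00766;  σ = 2·atan2(√a,√(1−a))
σ = 10.039° → d = Rσ = 3443·0.17521 = 603 nmi

603 nmi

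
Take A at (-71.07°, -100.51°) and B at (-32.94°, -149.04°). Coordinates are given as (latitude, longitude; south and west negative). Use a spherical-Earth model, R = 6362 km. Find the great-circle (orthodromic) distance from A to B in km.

Haversine: a = sin²(Δφ/2)+cos φ₁ cos φ₂ sin²(Δλ/2) = 0.15268;  σ = 2·atan2(√a,√(1−a))
σ = 46.001° → d = Rσ = 6362·0.80286 = 5108 km

5108 km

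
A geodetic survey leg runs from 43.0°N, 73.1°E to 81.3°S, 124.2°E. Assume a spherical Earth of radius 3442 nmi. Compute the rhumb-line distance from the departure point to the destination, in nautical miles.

Δψ = ln[tan(π/4+φ₂/2)/tan(π/4+φ₁/2)] = -3.4090;  Δφ = -2.1694 rad,  Δλ = +0.8919 rad
q = Δφ/Δψ = 0.6364
d = R·√(Δφ² + q²Δλ²) = 3442·2.24246 = 7719 nmi

7719 nmi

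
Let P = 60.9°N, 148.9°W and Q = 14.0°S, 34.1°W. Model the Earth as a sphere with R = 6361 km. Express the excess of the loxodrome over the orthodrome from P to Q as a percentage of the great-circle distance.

Great circle: σ = 1.9925 rad → d_gc = Rσ = 12674.3 km
Rhumb: Δφ = -1.3073, Δλ = +2.0036, Δψ = -1.5956, q = Δφ/Δψ = 0.8193 → d_rh = R√(Δφ²+q²Δλ²) = 13348.3 km
Excess = (13348.3 − 12674.3) / 12674.3 = 674.0 / 12674.3 = 5.32% ≈ 5.3%

5.3%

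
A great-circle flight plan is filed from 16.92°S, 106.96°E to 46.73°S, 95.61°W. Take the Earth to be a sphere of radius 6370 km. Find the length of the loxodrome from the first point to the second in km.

Δψ = ln[tan(π/4+φ₂/2)/tan(π/4+φ₁/2)] = -0.6250;  Δφ = -0.5203 rad,  Δλ = +2.7477 rad
q = Δφ/Δψ = 0.8324
d = R·√(Δφ² + q²Δλ²) = 6370·2.34558 = 14941 km

14941 km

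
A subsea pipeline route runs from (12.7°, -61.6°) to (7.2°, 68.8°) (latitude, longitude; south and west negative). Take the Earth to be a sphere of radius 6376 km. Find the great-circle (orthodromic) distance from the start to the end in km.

Haversine: a = sin²(Δφ/2)+cos φ₁ cos φ₂ sin²(Δλ/2) = 0.79986;  σ = 2·atan2(√a,√(1−a))
σ = 126.850° → d = Rσ = 6376·2.21395 = 14116 km

14116 km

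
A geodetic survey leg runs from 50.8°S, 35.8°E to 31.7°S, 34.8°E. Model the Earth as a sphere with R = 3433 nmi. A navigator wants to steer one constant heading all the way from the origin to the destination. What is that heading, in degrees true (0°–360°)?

Meridional parts: M(φ₁)=-1.0326, M(φ₂)=-0.5839 → ΔM = +0.4487;  Δλ = -0.0175 rad
tan C = Δλ / ΔM = -0.0389 → C = 357.77°

357.8°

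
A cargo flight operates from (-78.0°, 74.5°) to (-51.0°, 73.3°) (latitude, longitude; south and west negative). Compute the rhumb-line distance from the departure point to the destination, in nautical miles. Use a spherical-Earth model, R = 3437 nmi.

1620 nmi

Δψ = ln[tan(π/4+φ₂/2)/tan(π/4+φ₁/2)] = +1.2147;  Δφ = +0.4712 rad,  Δλ = -0.0209 rad
q = Δφ/Δψ = 0.3880
d = R·√(Δφ² + q²Δλ²) = 3437·0.47131 = 1620 nmi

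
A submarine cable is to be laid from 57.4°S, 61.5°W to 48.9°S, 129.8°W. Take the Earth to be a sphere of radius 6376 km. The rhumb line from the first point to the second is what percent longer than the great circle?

4.1%

Great circle: σ = 0.6985 rad → d_gc = Rσ = 4453.7 km
Rhumb: Δφ = +0.1484, Δλ = -1.1921, Δψ = +0.2484, q = Δφ/Δψ = 0.5972 → d_rh = R√(Δφ²+q²Δλ²) = 4636.6 km
Excess = (4636.6 − 4453.7) / 4453.7 = 182.9 / 4453.7 = 4.11% ≈ 4.1%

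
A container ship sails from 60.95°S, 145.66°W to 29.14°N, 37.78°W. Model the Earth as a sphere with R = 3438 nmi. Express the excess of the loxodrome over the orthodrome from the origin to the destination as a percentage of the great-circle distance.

Great circle: σ = 2.1602 rad → d_gc = Rσ = 7426.9 nmi
Rhumb: Δφ = +1.5724, Δλ = +1.8829, Δψ = +1.8827, q = Δφ/Δψ = 0.8352 → d_rh = R√(Δφ²+q²Δλ²) = 7645.4 nmi
Excess = (7645.4 − 7426.9) / 7426.9 = 218.5 / 7426.9 = 2.94% ≈ 2.9%

2.9%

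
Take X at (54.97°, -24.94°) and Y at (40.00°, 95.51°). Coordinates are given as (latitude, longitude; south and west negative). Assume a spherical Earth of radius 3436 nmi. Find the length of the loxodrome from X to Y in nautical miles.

Δψ = ln[tan(π/4+φ₂/2)/tan(π/4+φ₁/2)] = -0.3904;  Δφ = -0.2613 rad,  Δλ = +2.1022 rad
q = Δφ/Δψ = 0.6692
d = R·√(Δφ² + q²Δλ²) = 3436·1.43094 = 4917 nmi

4917 nmi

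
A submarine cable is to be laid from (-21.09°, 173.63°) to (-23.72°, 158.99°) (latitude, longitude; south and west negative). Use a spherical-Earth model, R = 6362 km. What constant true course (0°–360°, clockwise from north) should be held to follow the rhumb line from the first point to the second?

259.0°

Meridional parts: M(φ₁)=-0.3767, M(φ₂)=-0.4264 → ΔM = -0.0497;  Δλ = -0.2555 rad
tan C = Δλ / ΔM = +5.1457 → C = 259.00°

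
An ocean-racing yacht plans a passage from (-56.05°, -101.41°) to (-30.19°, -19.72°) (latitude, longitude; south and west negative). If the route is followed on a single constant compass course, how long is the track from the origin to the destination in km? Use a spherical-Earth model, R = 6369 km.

7080 km

Δψ = ln[tan(π/4+φ₂/2)/tan(π/4+φ₁/2)] = +0.6335;  Δφ = +0.4513 rad,  Δλ = +1.4258 rad
q = Δφ/Δψ = 0.7125
d = R·√(Δφ² + q²Δλ²) = 6369·1.11159 = 7080 km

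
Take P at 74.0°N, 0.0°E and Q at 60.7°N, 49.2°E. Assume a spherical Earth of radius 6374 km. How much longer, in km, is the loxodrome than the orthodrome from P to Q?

Great circle: cos σ = sin φ₁ sin φ₂ + cos φ₁ cos φ₂ cos Δλ,  σ = 0.3860 rad → d_gc = 2460.3 km
Rhumb line: Δψ = -0.6206, q = Δφ/Δψ = 0.3740, d_rh = R√(Δφ²+q²Δλ²) = 2525.9 km
Excess = 2525.9 − 2460.3 = 65.6 ≈ 66 km

66 km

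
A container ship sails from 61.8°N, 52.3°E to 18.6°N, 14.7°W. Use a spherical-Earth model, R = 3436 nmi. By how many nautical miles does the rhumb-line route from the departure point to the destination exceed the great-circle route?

Great circle: cos σ = sin φ₁ sin φ₂ + cos φ₁ cos φ₂ cos Δλ,  σ = 1.0972 rad → d_gc = 3770.0 nmi
Rhumb line: Δψ = -1.0511, q = Δφ/Δψ = 0.7173, d_rh = R√(Δφ²+q²Δλ²) = 3875.4 nmi
Excess = 3875.4 − 3770.0 = 105.4 ≈ 105 nmi

105 nmi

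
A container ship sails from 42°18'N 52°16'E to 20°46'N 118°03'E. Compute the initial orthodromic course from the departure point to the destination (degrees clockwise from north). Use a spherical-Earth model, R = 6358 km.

θ = atan2( sin Δλ·cos φ₂ ,  cos φ₁ sin φ₂ − sin φ₁ cos φ₂ cos Δλ )
  = atan2(+0.8528, +0.0041) = 89.72°

89.7°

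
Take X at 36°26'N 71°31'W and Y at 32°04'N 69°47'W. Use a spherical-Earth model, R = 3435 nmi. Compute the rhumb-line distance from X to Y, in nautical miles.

276 nmi

Rhumb course C = atan2(Δλ, Δψ) with Δψ = ln[tan(π/4+φ₂/2)/tan(π/4+φ₁/2)] = -0.0922, Δλ = +0.0303 → C = 161.84°
d = R·|Δφ| / |cos C| = 3435·0.07621 / 0.95020 = 276 nmi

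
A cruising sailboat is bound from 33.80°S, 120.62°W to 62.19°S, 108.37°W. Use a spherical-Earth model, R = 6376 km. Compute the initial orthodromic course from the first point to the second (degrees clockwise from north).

N = sin Δλ·cos φ₂ = +0.0990;  D = cos φ₁ sin φ₂ − sin φ₁ cos φ₂ cos Δλ = -0.4814
initial course = atan2(N, D) = 168.38°

168.4°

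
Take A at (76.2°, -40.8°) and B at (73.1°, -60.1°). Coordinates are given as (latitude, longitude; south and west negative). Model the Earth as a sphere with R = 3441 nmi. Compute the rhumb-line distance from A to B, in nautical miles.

Δψ = ln[tan(π/4+φ₂/2)/tan(π/4+φ₁/2)] = -0.2051;  Δφ = -0.0541 rad,  Δλ = -0.3368 rad
q = Δφ/Δψ = 0.2638
d = R·√(Δφ² + q²Δλ²) = 3441·0.10404 = 358 nmi

358 nmi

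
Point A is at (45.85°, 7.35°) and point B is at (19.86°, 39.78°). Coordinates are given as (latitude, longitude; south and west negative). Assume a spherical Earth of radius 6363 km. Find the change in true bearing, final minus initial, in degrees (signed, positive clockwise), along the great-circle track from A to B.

+18.4°

Initial bearing θ₁ = atan2(sin Δλ cos φ₂, cos φ₁ sin φ₂ − sin φ₁ cos φ₂ cos Δλ) = 123.43°
Final bearing θ₂ = (initial bearing from the destination back to the start) + 180° = 141.83°
Δθ = θ₂ − θ₁ = +18.4°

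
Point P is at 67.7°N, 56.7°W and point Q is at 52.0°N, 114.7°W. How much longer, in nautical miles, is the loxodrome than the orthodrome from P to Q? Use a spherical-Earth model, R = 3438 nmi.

63 nmi

Great circle: cos σ = sin φ₁ sin φ₂ + cos φ₁ cos φ₂ cos Δλ,  σ = 0.5493 rad → d_gc = 1888.6 nmi
Rhumb line: Δψ = -0.5579, q = Δφ/Δψ = 0.4912, d_rh = R√(Δφ²+q²Δλ²) = 1951.8 nmi
Excess = 1951.8 − 1888.6 = 63.2 ≈ 63 nmi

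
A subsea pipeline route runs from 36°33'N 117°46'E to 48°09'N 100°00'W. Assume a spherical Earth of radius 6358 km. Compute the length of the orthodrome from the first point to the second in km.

9861 km

Haversine: a = sin²(Δφ/2)+cos φ₁ cos φ₂ sin²(Δλ/2) = 0.49005;  σ = 2·atan2(√a,√(1−a))
σ = 88.859° → d = Rσ = 6358·1.55089 = 9861 km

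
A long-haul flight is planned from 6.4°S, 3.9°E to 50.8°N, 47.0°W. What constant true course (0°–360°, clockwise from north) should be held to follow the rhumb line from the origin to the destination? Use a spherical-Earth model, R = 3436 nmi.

Δψ = ln[tan(π/4+φ₂/2)/tan(π/4+φ₁/2)] = +1.1445
Δλ = -0.8884 rad (taken the short way round)
course = atan2(Δλ, Δψ) = 322.18°

322.2°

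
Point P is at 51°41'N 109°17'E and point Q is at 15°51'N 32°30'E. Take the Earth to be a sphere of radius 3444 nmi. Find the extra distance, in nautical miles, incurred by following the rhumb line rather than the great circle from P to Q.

Great circle: cos σ = sin φ₁ sin φ₂ + cos φ₁ cos φ₂ cos Δλ,  σ = 1.2125 rad → d_gc = 4175.9 nmi
Rhumb line: Δψ = -0.7770, q = Δφ/Δψ = 0.8049, d_rh = R√(Δφ²+q²Δλ²) = 4294.3 nmi
Excess = 4294.3 − 4175.9 = 118.4 ≈ 118 nmi

118 nmi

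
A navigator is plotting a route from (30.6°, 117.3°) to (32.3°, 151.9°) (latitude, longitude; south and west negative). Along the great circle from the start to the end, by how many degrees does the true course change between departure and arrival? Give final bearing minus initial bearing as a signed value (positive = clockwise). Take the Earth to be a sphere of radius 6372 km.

+18.5°

Initial bearing θ₁ = atan2(sin Δλ cos φ₂, cos φ₁ sin φ₂ − sin φ₁ cos φ₂ cos Δλ) = 77.57°
Final bearing θ₂ = (initial bearing from the destination back to the start) + 180° = 96.04°
Δθ = θ₂ − θ₁ = +18.5°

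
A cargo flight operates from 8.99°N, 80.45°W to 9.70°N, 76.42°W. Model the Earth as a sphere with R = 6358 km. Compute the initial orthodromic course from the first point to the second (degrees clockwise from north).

θ = atan2( sin Δλ·cos φ₂ ,  cos φ₁ sin φ₂ − sin φ₁ cos φ₂ cos Δλ )
  = atan2(+0.0693, +0.0128) = 79.55°

79.6°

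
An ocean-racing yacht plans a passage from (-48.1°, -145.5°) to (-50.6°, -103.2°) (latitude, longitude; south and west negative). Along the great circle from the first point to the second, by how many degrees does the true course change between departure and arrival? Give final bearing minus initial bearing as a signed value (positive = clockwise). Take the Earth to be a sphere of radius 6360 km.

Initial bearing θ₁ = atan2(sin Δλ cos φ₂, cos φ₁ sin φ₂ − sin φ₁ cos φ₂ cos Δλ) = 111.31°
Final bearing θ₂ = (initial bearing from the destination back to the start) + 180° = 78.59°
Δθ = θ₂ − θ₁ = -32.7°

-32.7°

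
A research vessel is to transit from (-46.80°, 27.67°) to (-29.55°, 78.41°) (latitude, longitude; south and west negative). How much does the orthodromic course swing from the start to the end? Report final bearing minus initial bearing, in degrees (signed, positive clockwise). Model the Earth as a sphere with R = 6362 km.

-33.0°

Initial bearing θ₁ = atan2(sin Δλ cos φ₂, cos φ₁ sin φ₂ − sin φ₁ cos φ₂ cos Δλ) = 84.60°
Final bearing θ₂ = (initial bearing from the destination back to the start) + 180° = 51.57°
Δθ = θ₂ − θ₁ = -33.0°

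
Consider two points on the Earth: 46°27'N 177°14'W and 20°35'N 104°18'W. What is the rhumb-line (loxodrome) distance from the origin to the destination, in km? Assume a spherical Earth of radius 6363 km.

7238 km

Δψ = ln[tan(π/4+φ₂/2)/tan(π/4+φ₁/2)] = -0.5504;  Δφ = -0.4515 rad,  Δλ = +1.2729 rad
q = Δφ/Δψ = 0.8202
d = R·√(Δφ² + q²Δλ²) = 6363·1.13753 = 7238 km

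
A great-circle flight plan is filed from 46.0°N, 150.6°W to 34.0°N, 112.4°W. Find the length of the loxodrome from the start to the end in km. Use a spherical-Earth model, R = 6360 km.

Δψ = ln[tan(π/4+φ₂/2)/tan(π/4+φ₁/2)] = -0.2746;  Δφ = -0.2094 rad,  Δλ = +0.6667 rad
q = Δφ/Δψ = 0.7627
d = R·√(Δφ² + q²Δλ²) = 6360·0.54992 = 3498 km

3498 km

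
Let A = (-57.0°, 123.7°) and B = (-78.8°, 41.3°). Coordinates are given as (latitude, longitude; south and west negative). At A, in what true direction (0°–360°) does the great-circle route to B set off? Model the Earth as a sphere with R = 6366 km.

θ = atan2( sin Δλ·cos φ₂ ,  cos φ₁ sin φ₂ − sin φ₁ cos φ₂ cos Δλ )
  = atan2(-0.1925, -0.5127) = 200.58°

200.6°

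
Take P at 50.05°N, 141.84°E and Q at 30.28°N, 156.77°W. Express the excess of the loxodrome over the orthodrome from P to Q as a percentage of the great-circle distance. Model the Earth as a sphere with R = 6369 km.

2.2%

Great circle: σ = 0.8605 rad → d_gc = Rσ = 5480.4 km
Rhumb: Δφ = -0.3451, Δλ = +1.0715, Δψ = -0.4571, q = Δφ/Δψ = 0.7549 → d_rh = R√(Δφ²+q²Δλ²) = 5600.7 km
Excess = (5600.7 − 5480.4) / 5480.4 = 120.3 / 5480.4 = 2.20% ≈ 2.2%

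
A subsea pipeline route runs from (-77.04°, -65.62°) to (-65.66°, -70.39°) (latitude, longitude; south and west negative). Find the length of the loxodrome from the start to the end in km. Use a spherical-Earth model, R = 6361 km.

Δψ = ln[tan(π/4+φ₂/2)/tan(π/4+φ₁/2)] = +0.6412;  Δφ = +0.1986 rad,  Δλ = -0.0833 rad
q = Δφ/Δψ = 0.3098
d = R·√(Δφ² + q²Δλ²) = 6361·0.20029 = 1274 km

1274 km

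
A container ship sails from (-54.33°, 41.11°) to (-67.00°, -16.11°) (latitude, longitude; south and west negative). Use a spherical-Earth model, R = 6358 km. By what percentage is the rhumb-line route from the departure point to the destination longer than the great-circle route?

3.3%

Great circle: σ = 0.5132 rad → d_gc = Rσ = 3263.1 km
Rhumb: Δφ = -0.2211, Δλ = -0.9987, Δψ = -0.4583, q = Δφ/Δψ = 0.4825 → d_rh = R√(Δφ²+q²Δλ²) = 3370.9 km
Excess = (3370.9 − 3263.1) / 3263.1 = 107.8 / 3263.1 = 3.30% ≈ 3.3%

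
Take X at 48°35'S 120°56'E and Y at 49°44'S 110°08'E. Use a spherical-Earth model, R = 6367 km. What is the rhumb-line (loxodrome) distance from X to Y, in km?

Δψ = ln[tan(π/4+φ₂/2)/tan(π/4+φ₁/2)] = -0.0307;  Δφ = -0.0201 rad,  Δλ = -0.1885 rad
q = Δφ/Δψ = 0.6539
d = R·√(Δφ² + q²Δλ²) = 6367·0.12489 = 795 km

795 km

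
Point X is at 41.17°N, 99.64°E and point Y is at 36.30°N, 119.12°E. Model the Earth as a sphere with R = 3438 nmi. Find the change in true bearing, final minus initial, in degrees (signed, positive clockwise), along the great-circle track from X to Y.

+12.3°

Initial bearing θ₁ = atan2(sin Δλ cos φ₂, cos φ₁ sin φ₂ − sin φ₁ cos φ₂ cos Δλ) = 101.47°
Final bearing θ₂ = (initial bearing from the destination back to the start) + 180° = 113.74°
Δθ = θ₂ − θ₁ = +12.3°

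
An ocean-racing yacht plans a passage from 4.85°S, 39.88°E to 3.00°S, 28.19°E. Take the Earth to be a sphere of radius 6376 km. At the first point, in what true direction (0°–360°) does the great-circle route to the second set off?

N = sin Δλ·cos φ₂ = -0.2023;  D = cos φ₁ sin φ₂ − sin φ₁ cos φ₂ cos Δλ = +0.0305
initial course = atan2(N, D) = 278.58°

278.6°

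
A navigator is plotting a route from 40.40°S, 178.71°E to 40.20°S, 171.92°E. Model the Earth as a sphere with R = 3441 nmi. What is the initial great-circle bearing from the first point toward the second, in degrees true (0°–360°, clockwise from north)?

270.0°

N = sin Δλ·cos φ₂ = -0.0903;  D = cos φ₁ sin φ₂ − sin φ₁ cos φ₂ cos Δλ = +0.0000
initial course = atan2(N, D) = 270.01°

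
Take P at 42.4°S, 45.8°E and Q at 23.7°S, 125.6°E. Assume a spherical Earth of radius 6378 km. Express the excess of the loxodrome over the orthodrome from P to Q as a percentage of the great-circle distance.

Great circle: σ = 1.1693 rad → d_gc = Rσ = 7457.9 km
Rhumb: Δφ = +0.3264, Δλ = +1.3928, Δψ = +0.3926, q = Δφ/Δψ = 0.8313 → d_rh = R√(Δφ²+q²Δλ²) = 7672.1 km
Excess = (7672.1 − 7457.9) / 7457.9 = 214.2 / 7457.9 = 2.87% ≈ 2.9%

2.9%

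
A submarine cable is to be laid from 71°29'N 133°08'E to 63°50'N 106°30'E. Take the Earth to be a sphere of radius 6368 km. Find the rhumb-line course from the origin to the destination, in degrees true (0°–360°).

Meridional parts: M(φ₁)=+1.8139, M(φ₂)=+1.4593 → ΔM = -0.3547;  Δλ = -0.4648 rad
tan C = Δλ / ΔM = +1.3107 → C = 232.66°

232.7°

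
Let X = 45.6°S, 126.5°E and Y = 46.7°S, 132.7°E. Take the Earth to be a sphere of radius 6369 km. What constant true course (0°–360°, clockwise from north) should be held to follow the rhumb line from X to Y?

Meridional parts: M(φ₁)=-0.8963, M(φ₂)=-0.9240 → ΔM = -0.0277;  Δλ = +0.1082 rad
tan C = Δλ / ΔM = -3.9045 → C = 104.37°

104.4°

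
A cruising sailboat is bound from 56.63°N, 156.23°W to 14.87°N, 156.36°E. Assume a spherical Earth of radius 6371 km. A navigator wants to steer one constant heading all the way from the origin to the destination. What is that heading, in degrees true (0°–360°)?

Meridional parts: M(φ₁)=+1.2049, M(φ₂)=+0.2625 → ΔM = -0.9424;  Δλ = -0.8275 rad
tan C = Δλ / ΔM = +0.8781 → C = 221.28°

221.3°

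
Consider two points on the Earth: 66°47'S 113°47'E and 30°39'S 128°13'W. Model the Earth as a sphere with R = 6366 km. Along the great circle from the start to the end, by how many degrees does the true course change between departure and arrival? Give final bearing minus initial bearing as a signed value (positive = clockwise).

At departure: θ₁ = atan2(sin Δλ cos φ₂, cos φ₁ sin φ₂ − sin φ₁ cos φ₂ cos Δλ) = 126.99°
At arrival: θ₂ = atan2(sin Δλ cos φ₁, −cos φ₂ sin φ₁ + sin φ₂ cos φ₁ cos Δλ) = 21.47°
Δθ = θ₂ − θ₁ = -105.5°

-105.5°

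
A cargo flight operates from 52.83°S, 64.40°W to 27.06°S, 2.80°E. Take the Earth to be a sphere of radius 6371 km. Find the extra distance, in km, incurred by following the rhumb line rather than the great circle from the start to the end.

164 km

Great circle: cos σ = sin φ₁ sin φ₂ + cos φ₁ cos φ₂ cos Δλ,  σ = 0.9631 rad → d_gc = 6135.7 km
Rhumb line: Δψ = +0.5990, q = Δφ/Δψ = 0.7508, d_rh = R√(Δφ²+q²Δλ²) = 6299.9 km
Excess = 6299.9 − 6135.7 = 164.2 ≈ 164 km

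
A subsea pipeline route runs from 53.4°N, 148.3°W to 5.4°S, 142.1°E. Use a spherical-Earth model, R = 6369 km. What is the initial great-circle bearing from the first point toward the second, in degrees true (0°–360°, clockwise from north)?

θ = atan2( sin Δλ·cos φ₂ ,  cos φ₁ sin φ₂ − sin φ₁ cos φ₂ cos Δλ )
  = atan2(-0.9331, -0.3347) = 250.27°

250.3°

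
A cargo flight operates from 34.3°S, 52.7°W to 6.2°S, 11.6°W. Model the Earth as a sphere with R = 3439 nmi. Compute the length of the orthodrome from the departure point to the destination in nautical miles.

2832 nmi

cos σ = sin φ₁ sin φ₂ + cos φ₁ cos φ₂ cos Δλ
      = sin(-34.30°)sin(-6.20°) + cos(-34.30°)cos(-6.20°)cos(41.10°) = 0.6797
σ = 47.177° → d = Rσ = 3439·0.82339 = 2832 nmi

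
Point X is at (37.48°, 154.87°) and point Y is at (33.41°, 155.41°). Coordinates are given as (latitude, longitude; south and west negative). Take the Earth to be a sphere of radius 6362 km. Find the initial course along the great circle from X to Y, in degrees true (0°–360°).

θ = atan2( sin Δλ·cos φ₂ ,  cos φ₁ sin φ₂ − sin φ₁ cos φ₂ cos Δλ )
  = atan2(+0.0079, -0.0710) = 173.67°

173.7°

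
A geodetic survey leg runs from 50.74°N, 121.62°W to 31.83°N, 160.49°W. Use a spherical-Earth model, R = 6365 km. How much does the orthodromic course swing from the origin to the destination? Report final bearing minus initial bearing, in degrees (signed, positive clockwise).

-26.6°

Initial bearing θ₁ = atan2(sin Δλ cos φ₂, cos φ₁ sin φ₂ − sin φ₁ cos φ₂ cos Δλ) = 251.50°
Final bearing θ₂ = (initial bearing from the destination back to the start) + 180° = 224.94°
Δθ = θ₂ − θ₁ = -26.6°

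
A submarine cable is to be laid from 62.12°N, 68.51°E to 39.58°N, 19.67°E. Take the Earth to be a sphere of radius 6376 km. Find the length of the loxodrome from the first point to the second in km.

Δψ = ln[tan(π/4+φ₂/2)/tan(π/4+φ₁/2)] = -0.6401;  Δφ = -0.3934 rad,  Δλ = -0.8524 rad
q = Δφ/Δψ = 0.6146
d = R·√(Δφ² + q²Δλ²) = 6376·0.65516 = 4177 km

4177 km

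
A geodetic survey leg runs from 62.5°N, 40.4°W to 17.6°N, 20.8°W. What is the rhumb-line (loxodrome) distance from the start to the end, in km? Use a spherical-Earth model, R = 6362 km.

5223 km

Δψ = ln[tan(π/4+φ₂/2)/tan(π/4+φ₁/2)] = -1.0956;  Δφ = -0.7837 rad,  Δλ = +0.3421 rad
q = Δφ/Δψ = 0.7153
d = R·√(Δφ² + q²Δλ²) = 6362·0.82096 = 5223 km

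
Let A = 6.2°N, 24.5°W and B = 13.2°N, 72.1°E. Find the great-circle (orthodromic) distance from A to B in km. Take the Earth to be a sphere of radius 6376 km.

Haversine: a = sin²(Δφ/2)+cos φ₁ cos φ₂ sin²(Δλ/2) = 0.54329;  σ = 2·atan2(√a,√(1−a))
σ = 94.967° → d = Rσ = 6376·1.65749 = 10568 km

10568 km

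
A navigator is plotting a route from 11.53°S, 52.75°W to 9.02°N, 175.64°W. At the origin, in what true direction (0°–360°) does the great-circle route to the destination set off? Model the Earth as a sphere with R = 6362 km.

273.2°

N = sin Δλ·cos φ₂ = -0.8293;  D = cos φ₁ sin φ₂ − sin φ₁ cos φ₂ cos Δλ = +0.0464
initial course = atan2(N, D) = 273.20°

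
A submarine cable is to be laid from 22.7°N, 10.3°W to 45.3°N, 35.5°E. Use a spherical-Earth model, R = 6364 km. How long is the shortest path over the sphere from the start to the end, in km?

4819 km

cos σ = sin φ₁ sin φ₂ + cos φ₁ cos φ₂ cos Δλ
      = sin(22.70°)sin(45.30°) + cos(22.70°)cos(45.30°)cos(45.80°) = 0.7267
σ = 43.390° → d = Rσ = 6364·0.75729 = 4819 km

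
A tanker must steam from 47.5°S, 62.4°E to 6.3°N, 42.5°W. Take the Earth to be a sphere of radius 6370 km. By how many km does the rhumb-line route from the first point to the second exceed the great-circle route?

344 km

Great circle: cos σ = sin φ₁ sin φ₂ + cos φ₁ cos φ₂ cos Δλ,  σ = 1.8272 rad → d_gc = 11639.1 km
Rhumb line: Δψ = +1.0547, q = Δφ/Δψ = 0.8903, d_rh = R√(Δφ²+q²Δλ²) = 11982.9 km
Excess = 11982.9 − 11639.1 = 343.8 ≈ 344 km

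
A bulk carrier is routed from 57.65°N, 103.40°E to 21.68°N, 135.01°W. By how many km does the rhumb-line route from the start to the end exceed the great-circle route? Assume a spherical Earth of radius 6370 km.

Great circle: cos σ = sin φ₁ sin φ₂ + cos φ₁ cos φ₂ cos Δλ,  σ = 1.5192 rad → d_gc = 9677.0 km
Rhumb line: Δψ = -0.8499, q = Δφ/Δψ = 0.7386, d_rh = R√(Δφ²+q²Δλ²) = 10756.0 km
Excess = 10756.0 − 9677.0 = 1079.0 ≈ 1079 km

1079 km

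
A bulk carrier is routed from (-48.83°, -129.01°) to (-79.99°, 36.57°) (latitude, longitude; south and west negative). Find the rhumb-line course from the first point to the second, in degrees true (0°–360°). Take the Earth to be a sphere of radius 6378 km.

Meridional parts: M(φ₁)=-0.9793, M(φ₂)=-2.4352 → ΔM = -1.4559;  Δλ = +2.8899 rad
tan C = Δλ / ΔM = -1.9849 → C = 116.74°

116.7°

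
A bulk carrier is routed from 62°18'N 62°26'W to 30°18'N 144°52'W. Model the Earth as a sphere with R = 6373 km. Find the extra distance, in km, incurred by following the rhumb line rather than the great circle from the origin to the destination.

Great circle: cos σ = sin φ₁ sin φ₂ + cos φ₁ cos φ₂ cos Δλ,  σ = 1.0477 rad → d_gc = 6677.1 km
Rhumb line: Δψ = -0.8448, q = Δφ/Δψ = 0.6611, d_rh = R√(Δφ²+q²Δλ²) = 7029.3 km
Excess = 7029.3 − 6677.1 = 352.2 ≈ 352 km

352 km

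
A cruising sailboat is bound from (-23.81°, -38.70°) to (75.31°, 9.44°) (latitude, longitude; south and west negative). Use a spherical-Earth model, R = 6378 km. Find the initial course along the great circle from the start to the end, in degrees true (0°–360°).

N = sin Δλ·cos φ₂ = +0.1889;  D = cos φ₁ sin φ₂ − sin φ₁ cos φ₂ cos Δλ = +0.9533
initial course = atan2(N, D) = 11.21°

11.2°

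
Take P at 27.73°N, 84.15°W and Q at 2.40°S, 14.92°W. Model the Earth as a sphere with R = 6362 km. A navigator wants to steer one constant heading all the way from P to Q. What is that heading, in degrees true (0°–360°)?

Δψ = ln[tan(π/4+φ₂/2)/tan(π/4+φ₁/2)] = -0.5460
Δλ = +1.2083 rad (taken the short way round)
course = atan2(Δλ, Δψ) = 114.32°

114.3°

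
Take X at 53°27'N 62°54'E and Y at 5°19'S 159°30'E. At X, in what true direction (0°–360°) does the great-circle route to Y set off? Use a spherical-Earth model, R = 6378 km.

θ = atan2( sin Δλ·cos φ₂ ,  cos φ₁ sin φ₂ − sin φ₁ cos φ₂ cos Δλ )
  = atan2(+0.9891, +0.0368) = 87.87°

87.9°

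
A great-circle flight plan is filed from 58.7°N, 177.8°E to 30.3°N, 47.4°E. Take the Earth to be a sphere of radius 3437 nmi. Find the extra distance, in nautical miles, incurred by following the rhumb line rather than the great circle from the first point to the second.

Great circle: cos σ = sin φ₁ sin φ₂ + cos φ₁ cos φ₂ cos Δλ,  σ = 1.4299 rad → d_gc = 4914.7 nmi
Rhumb line: Δψ = -0.7171, q = Δφ/Δψ = 0.6912, d_rh = R√(Δφ²+q²Δλ²) = 5669.1 nmi
Excess = 5669.1 − 4914.7 = 754.4 ≈ 754 nmi

754 nmi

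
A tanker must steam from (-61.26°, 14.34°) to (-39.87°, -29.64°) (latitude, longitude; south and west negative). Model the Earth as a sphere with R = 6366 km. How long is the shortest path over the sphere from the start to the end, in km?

cos σ = sin φ₁ sin φ₂ + cos φ₁ cos φ₂ cos Δλ
      = sin(-61.26°)sin(-39.87°) + cos(-61.26°)cos(-39.87°)cos(-43.98°) = 0.8276
σ = 34.144° → d = Rσ = 6366·0.59592 = 3794 km

3794 km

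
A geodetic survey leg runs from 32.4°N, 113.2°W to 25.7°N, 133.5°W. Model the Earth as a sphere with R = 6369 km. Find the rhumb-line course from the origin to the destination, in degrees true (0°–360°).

249.3°

Meridional parts: M(φ₁)=+0.5983, M(φ₂)=+0.4644 → ΔM = -0.1339;  Δλ = -0.3543 rad
tan C = Δλ / ΔM = +2.6462 → C = 249.30°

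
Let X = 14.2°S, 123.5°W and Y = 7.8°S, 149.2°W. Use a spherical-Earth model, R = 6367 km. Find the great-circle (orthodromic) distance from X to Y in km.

2890 km

cos σ = sin φ₁ sin φ₂ + cos φ₁ cos φ₂ cos Δλ
      = sin(-14.20°)sin(-7.80°) + cos(-14.20°)cos(-7.80°)cos(-25.70°) = 0.8988
σ = 26.005° → d = Rσ = 6367·0.45388 = 2890 km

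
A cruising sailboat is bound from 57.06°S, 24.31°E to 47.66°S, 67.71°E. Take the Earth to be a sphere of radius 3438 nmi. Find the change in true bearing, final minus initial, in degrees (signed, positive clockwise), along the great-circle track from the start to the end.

Initial bearing θ₁ = atan2(sin Δλ cos φ₂, cos φ₁ sin φ₂ − sin φ₁ cos φ₂ cos Δλ) = 88.91°
Final bearing θ₂ = (initial bearing from the destination back to the start) + 180° = 53.82°
Δθ = θ₂ − θ₁ = -35.1°

-35.1°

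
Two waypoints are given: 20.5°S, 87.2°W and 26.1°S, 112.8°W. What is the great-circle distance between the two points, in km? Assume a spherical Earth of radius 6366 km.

2681 km

Haversine: a = sin²(Δφ/2)+cos φ₁ cos φ₂ sin²(Δλ/2) = 0.04367;  σ = 2·atan2(√a,√(1−a))
σ = 24.125° → d = Rσ = 6366·0.42107 = 2681 km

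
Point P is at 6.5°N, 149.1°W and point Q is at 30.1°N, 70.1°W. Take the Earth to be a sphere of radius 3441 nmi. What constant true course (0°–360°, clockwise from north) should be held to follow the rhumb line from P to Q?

72.4°

Meridional parts: M(φ₁)=+0.1137, M(φ₂)=+0.5513 → ΔM = +0.4376;  Δλ = +1.3788 rad
tan C = Δλ / ΔM = +3.1506 → C = 72.39°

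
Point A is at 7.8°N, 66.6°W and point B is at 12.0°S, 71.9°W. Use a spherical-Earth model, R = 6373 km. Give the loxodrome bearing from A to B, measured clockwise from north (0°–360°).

194.9°

Δψ = ln[tan(π/4+φ₂/2)/tan(π/4+φ₁/2)] = -0.3475
Δλ = -0.0925 rad (taken the short way round)
course = atan2(Δλ, Δψ) = 194.90°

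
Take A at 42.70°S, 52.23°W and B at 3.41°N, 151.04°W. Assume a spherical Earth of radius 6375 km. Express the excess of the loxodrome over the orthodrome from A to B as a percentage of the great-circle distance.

2.2%

Great circle: σ = 1.7241 rad → d_gc = Rσ = 10991.1 km
Rhumb: Δφ = +0.8048, Δλ = -1.7246, Δψ = +0.8852, q = Δφ/Δψ = 0.9091 → d_rh = R√(Δφ²+q²Δλ²) = 11234.5 km
Excess = (11234.5 − 10991.1) / 10991.1 = 243.4 / 10991.1 = 2.21% ≈ 2.2%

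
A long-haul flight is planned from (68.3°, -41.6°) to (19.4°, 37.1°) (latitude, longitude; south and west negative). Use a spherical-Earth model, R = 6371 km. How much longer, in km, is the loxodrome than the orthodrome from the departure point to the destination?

344 km

Great circle: cos σ = sin φ₁ sin φ₂ + cos φ₁ cos φ₂ cos Δλ,  σ = 1.1843 rad → d_gc = 7545.1 km
Rhumb line: Δψ = -1.3068, q = Δφ/Δψ = 0.6531, d_rh = R√(Δφ²+q²Δλ²) = 7888.8 km
Excess = 7888.8 − 7545.1 = 343.7 ≈ 344 km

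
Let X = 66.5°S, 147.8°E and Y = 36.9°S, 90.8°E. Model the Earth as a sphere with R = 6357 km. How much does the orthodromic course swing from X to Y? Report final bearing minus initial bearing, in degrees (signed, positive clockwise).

At departure: θ₁ = atan2(sin Δλ cos φ₂, cos φ₁ sin φ₂ − sin φ₁ cos φ₂ cos Δλ) = 283.42°
At arrival: θ₂ = atan2(sin Δλ cos φ₁, −cos φ₂ sin φ₁ + sin φ₂ cos φ₁ cos Δλ) = 330.99°
Δθ = θ₂ − θ₁ = +47.6°

+47.6°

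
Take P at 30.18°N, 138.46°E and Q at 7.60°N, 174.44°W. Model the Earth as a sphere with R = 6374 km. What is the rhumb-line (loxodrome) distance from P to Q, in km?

Δψ = ln[tan(π/4+φ₂/2)/tan(π/4+φ₁/2)] = -0.4199;  Δφ = -0.3941 rad,  Δλ = +0.8221 rad
q = Δφ/Δψ = 0.9385
d = R·√(Δφ² + q²Δλ²) = 6374·0.86635 = 5522 km

5522 km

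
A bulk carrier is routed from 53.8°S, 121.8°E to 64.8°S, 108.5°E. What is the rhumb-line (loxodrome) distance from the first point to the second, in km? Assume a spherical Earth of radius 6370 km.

Rhumb course C = atan2(Δλ, Δψ) with Δψ = ln[tan(π/4+φ₂/2)/tan(π/4+φ₁/2)] = -0.3800, Δλ = -0.2321 → C = 211.42°
d = R·|Δφ| / |cos C| = 6370·0.19199 / 0.85336 = 1433 km

1433 km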